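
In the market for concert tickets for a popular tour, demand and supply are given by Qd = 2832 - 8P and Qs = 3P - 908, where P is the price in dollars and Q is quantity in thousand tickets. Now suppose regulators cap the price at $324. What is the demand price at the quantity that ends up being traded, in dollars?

346

Without the control the market clears where 2832 - 8P = 3P - 908, i.e. P* = 340 and Q* = 112.
Since 324 < 340, the ceiling is binding.
At P = 324: Qd = 2832 - 8·324 = 240 and Qs = 3·324 - 908 = 64.
Only 64 units reach the market. On the demand curve, the marginal buyer's willingness to pay at Q = 64 is (2832 - 64)/8 = 346.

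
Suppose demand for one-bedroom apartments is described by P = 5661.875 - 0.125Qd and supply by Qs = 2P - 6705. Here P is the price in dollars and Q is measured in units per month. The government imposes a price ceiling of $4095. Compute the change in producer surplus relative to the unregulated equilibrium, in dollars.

Rearranging demand gives Qd = 45295 - 8P. Without the control the market clears where 45295 - 8P = 2P - 6705, i.e. P* = 5200 and Q* = 3695.
The ceiling of 4095 is below the equilibrium price 5200, so it binds.
At P = 4095: Qd = 45295 - 8·4095 = 12535 and Qs = 2·4095 - 6705 = 1485.
Producer surplus without the control is ½ · (5200 - 3352.5) · 3695 = 3413256.25.
With the ceiling, producers sell 1485 units at 4095, so PS = ½ · (4095 - 3352.5) · 1485 = 551306.25.
Change in producer surplus = 551306.25 - 3413256.25 = -2861950.

-2861950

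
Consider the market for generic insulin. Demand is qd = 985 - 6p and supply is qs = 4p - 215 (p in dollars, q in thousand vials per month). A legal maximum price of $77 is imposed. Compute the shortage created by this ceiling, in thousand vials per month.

430

Equilibrium: 985 - 6p = 4p - 215, so 1200 = 10p and p* = 120, q* = 265.
Since 77 < 120, the ceiling is binding.
At p = 77: qd = 985 - 6·77 = 523 and qs = 4·77 - 215 = 93.
Shortage = qd - qs = 523 - 93 = 430.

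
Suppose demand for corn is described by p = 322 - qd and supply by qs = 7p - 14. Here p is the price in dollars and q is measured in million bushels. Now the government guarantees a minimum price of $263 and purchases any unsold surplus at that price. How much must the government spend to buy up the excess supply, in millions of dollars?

Rearranging demand gives qd = 322 - p. In a free market, 322 - p = 7p - 14 gives the equilibrium p* = 42, q* = 280.
Because the floor (263) lies above the market-clearing price, it is binding.
At p = 263: qd = 322 - 263 = 59 and qs = 7·263 - 14 = 1827.
Surplus = qs - qd = 1768.
Government expenditure = surplus × support price = 1768 × 263 = 464984.

464984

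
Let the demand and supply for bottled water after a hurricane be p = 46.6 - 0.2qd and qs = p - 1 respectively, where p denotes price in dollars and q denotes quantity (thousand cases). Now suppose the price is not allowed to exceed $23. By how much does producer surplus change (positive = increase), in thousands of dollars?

-480

Rearranging demand gives qd = 233 - 5p. In a free market, 233 - 5p = p - 1 gives the equilibrium p* = 39, q* = 38.
Since 23 < 39, the ceiling is binding.
At p = 23: qd = 233 - 5·23 = 118 and qs = 23 - 1 = 22.
Producer surplus without the control is ½ · (39 - 1) · 38 = 722.
With the ceiling, producers sell 22 units at 23, so PS = ½ · (23 - 1) · 22 = 242.
Change in producer surplus = 242 - 722 = -480.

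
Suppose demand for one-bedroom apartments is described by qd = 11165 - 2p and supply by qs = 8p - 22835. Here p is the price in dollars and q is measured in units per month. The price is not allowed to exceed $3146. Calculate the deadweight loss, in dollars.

1290320

Equilibrium: 11165 - 2p = 8p - 22835, so 34000 = 10p and p* = 3400, q* = 4365.
The ceiling of 3146 is below the equilibrium price 3400, so it binds.
At p = 3146: qd = 11165 - 2·3146 = 4873 and qs = 8·3146 - 22835 = 2333.
Quantity traded falls to 2333. At q = 2333 the demand price is (11165 - 2333)/2 = 4416 and the supply price is (22835 + 2333)/8 = 3146.
Deadweight loss = ½ · (4416 - 3146) · (4365 - 2333) = ½ · 1270 · 2032 = 1290320.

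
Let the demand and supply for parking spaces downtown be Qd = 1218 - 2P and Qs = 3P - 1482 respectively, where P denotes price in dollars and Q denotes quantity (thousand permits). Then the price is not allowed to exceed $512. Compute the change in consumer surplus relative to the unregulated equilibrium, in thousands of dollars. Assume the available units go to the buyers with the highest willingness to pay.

-252

Without the control the market clears where 1218 - 2P = 3P - 1482, i.e. P* = 540 and Q* = 138.
The ceiling of 512 is below the equilibrium price 540, so it binds.
At P = 512: Qd = 1218 - 2·512 = 194 and Qs = 3·512 - 1482 = 54.
Consumer surplus without the control is ½ · (609 - 540) · 138 = 4761.
With the ceiling, 54 units are sold at 512 (assume they go to the highest-value buyers). The demand price at Q = 54 is 582, so CS = ½ · [(609 - 512) + (582 - 512)] · 54 = 4509.
Change in consumer surplus = 4509 - 4761 = -252.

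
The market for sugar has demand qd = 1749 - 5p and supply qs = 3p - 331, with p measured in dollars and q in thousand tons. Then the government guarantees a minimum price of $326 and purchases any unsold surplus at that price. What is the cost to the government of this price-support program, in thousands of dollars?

172128

Without the control the market clears where 1749 - 5p = 3p - 331, i.e. p* = 260 and q* = 449.
Since 326 > 260, the floor is binding.
At p = 326: qd = 1749 - 5·326 = 119 and qs = 3·326 - 331 = 647.
Surplus = qs - qd = 528.
Government expenditure = surplus × support price = 528 × 326 = 172128.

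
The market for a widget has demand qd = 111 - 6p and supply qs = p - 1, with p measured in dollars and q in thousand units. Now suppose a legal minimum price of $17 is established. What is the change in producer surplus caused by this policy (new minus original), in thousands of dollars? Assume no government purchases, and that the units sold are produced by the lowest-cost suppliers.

Equilibrium: 111 - 6p = p - 1, so 112 = 7p and p* = 16, q* = 15.
Because the floor (17) lies above the market-clearing price, it is binding.
At p = 17: qd = 111 - 6·17 = 9 and qs = 17 - 1 = 16.
Producer surplus without the control is ½ · (16 - 1) · 15 = 112.5.
With the floor, 9 units are sold at 17. The supply price at q = 9 is 10, so PS = ½ · [(17 - 1) + (17 - 10)] · 9 = 103.5.
Change in producer surplus = 103.5 - 112.5 = -9.

-9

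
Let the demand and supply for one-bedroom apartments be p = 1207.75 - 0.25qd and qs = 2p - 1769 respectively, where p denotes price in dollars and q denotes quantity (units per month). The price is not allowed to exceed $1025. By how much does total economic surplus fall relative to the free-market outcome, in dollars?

8437.5

Rearranging demand gives qd = 4831 - 4p. In a free market, 4831 - 4p = 2p - 1769 gives the equilibrium p* = 1100, q* = 431.
Since 1025 < 1100, the ceiling is binding.
At p = 1025: qd = 4831 - 4·1025 = 731 and qs = 2·1025 - 1769 = 281.
Quantity traded falls to 281. At q = 281 the demand price is (4831 - 281)/4 = 1137.5 and the supply price is (1769 + 281)/2 = 1025.
Deadweight loss = ½ · (1137.5 - 1025) · (431 - 281) = ½ · 112.5 · 150 = 8437.5.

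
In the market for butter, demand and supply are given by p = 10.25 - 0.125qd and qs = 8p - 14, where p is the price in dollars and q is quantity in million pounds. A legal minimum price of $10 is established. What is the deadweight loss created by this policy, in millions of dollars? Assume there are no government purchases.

128

Rearranging demand gives qd = 82 - 8p. Without the control the market clears where 82 - 8p = 8p - 14, i.e. p* = 6 and q* = 34.
Because the floor (10) lies above the market-clearing price, it is binding.
At p = 10: qd = 82 - 8·10 = 2 and qs = 8·10 - 14 = 66.
Quantity traded falls to 2. At q = 2 the demand price is (82 - 2)/8 = 10 and the supply price is (14 + 2)/8 = 2.
Deadweight loss = ½ · (10 - 2) · (34 - 2) = ½ · 8 · 32 = 128.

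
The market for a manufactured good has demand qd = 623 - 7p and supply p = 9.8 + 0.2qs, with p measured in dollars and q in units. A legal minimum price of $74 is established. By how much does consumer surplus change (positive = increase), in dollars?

-3024

Rearranging supply gives qs = 5p - 49. In a free market, 623 - 7p = 5p - 49 gives the equilibrium p* = 56, q* = 231.
Since 74 > 56, the floor is binding.
At p = 74: qd = 623 - 7·74 = 105 and qs = 5·74 - 49 = 321.
Consumer surplus without the control is ½ · (89 - 56) · 231 = 3811.5.
With the floor, consumers buy 105 units at 74, so CS = ½ · (89 - 74) · 105 = 787.5.
Change in consumer surplus = 787.5 - 3811.5 = -3024.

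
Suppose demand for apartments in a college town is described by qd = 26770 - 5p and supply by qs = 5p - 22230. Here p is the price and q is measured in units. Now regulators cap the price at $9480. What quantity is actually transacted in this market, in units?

In a free market, 26770 - 5p = 5p - 22230 gives the equilibrium p* = 4900, q* = 2270.
The ceiling of 9480 is above the equilibrium price 4900, so it is not binding; the market clears at p* = 4900, q* = 2270.

2270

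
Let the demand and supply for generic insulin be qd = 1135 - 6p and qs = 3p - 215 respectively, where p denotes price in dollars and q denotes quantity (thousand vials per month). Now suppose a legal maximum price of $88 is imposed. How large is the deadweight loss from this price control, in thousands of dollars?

Setting quantity demanded equal to quantity supplied, 1135 - 6p = 3p - 215, gives p* = 150 and q* = 235.
Because the ceiling (88) lies below the market-clearing price, it is binding.
At p = 88: qd = 1135 - 6·88 = 607 and qs = 3·88 - 215 = 49.
Quantity traded falls to 49. At q = 49 the demand price is (1135 - 49)/6 = 181 and the supply price is (215 + 49)/3 = 88.
Deadweight loss = ½ · (181 - 88) · (235 - 49) = ½ · 93 · 186 = 8649.

8649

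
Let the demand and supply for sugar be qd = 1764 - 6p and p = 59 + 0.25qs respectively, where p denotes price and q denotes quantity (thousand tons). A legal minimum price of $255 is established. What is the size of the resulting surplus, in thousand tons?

Rearranging supply gives qs = 4p - 236. In a free market, 1764 - 6p = 4p - 236 gives the equilibrium p* = 200, q* = 564.
Because the floor (255) lies above the market-clearing price, it is binding.
At p = 255: qd = 1764 - 6·255 = 234 and qs = 4·255 - 236 = 784.
Surplus = qs - qd = 784 - 234 = 550.

550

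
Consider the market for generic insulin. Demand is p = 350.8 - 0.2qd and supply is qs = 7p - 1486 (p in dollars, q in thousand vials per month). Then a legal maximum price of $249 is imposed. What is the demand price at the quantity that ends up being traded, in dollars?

Rearranging demand gives qd = 1754 - 5p. Equilibrium: 1754 - 5p = 7p - 1486, so 3240 = 12p and p* = 270, q* = 404.
Since 249 < 270, the ceiling is binding.
At p = 249: qd = 1754 - 5·249 = 509 and qs = 7·249 - 1486 = 257.
Only 257 units reach the market. On the demand curve, the marginal buyer's willingness to pay at q = 257 is (1754 - 257)/5 = 299.4.

299.4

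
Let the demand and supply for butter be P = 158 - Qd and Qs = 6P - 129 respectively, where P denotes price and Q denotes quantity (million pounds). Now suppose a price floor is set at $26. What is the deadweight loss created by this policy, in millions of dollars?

Rearranging demand gives Qd = 158 - P. Equilibrium: 158 - P = 6P - 129, so 287 = 7P and P* = 41, Q* = 117.
The floor of 26 is below the equilibrium price 41, so it is not binding; the market clears at P* = 41, Q* = 117.
Since the control does not bind, no trades are prevented and deadweight loss is zero.

0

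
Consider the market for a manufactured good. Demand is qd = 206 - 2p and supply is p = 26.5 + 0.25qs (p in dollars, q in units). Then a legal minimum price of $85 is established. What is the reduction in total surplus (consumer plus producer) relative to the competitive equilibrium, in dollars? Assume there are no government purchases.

Rearranging supply gives qs = 4p - 106. In a free market, 206 - 2p = 4p - 106 gives the equilibrium p* = 52, q* = 102.
Because the floor (85) lies above the market-clearing price, it is binding.
At p = 85: qd = 206 - 2·85 = 36 and qs = 4·85 - 106 = 234.
Quantity traded falls to 36. At q = 36 the demand price is (206 - 36)/2 = 85 and the supply price is (106 + 36)/4 = 35.5.
Deadweight loss = ½ · (85 - 35.5) · (102 - 36) = ½ · 49.5 · 66 = 1633.5.

1633.5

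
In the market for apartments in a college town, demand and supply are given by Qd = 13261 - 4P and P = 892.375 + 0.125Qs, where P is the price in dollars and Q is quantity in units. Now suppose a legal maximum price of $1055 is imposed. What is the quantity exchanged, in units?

Rearranging supply gives Qs = 8P - 7139. Setting quantity demanded equal to quantity supplied, 13261 - 4P = 8P - 7139, gives P* = 1700 and Q* = 6461.
Because the ceiling (1055) lies below the market-clearing price, it is binding.
At P = 1055: Qd = 13261 - 4·1055 = 9041 and Qs = 8·1055 - 7139 = 1301.
The quantity actually transacted is the short side, supply: 1301.

1301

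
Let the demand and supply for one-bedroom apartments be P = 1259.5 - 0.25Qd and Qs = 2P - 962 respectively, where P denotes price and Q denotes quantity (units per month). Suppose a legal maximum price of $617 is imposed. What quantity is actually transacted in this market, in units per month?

272

Rearranging demand gives Qd = 5038 - 4P. Without the control the market clears where 5038 - 4P = 2P - 962, i.e. P* = 1000 and Q* = 1038.
Since 617 < 1000, the ceiling is binding.
At P = 617: Qd = 5038 - 4·617 = 2570 and Qs = 2·617 - 962 = 272.
The quantity actually transacted is the short side, supply: 272.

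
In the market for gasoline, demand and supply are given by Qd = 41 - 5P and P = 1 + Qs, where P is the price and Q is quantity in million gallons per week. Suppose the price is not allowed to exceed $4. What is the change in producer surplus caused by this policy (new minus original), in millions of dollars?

-13.5

Rearranging supply gives Qs = P - 1. Setting quantity demanded equal to quantity supplied, 41 - 5P = P - 1, gives P* = 7 and Q* = 6.
Since 4 < 7, the ceiling is binding.
At P = 4: Qd = 41 - 5·4 = 21 and Qs = 4 - 1 = 3.
Producer surplus without the control is ½ · (7 - 1) · 6 = 18.
With the ceiling, producers sell 3 units at 4, so PS = ½ · (4 - 1) · 3 = 4.5.
Change in producer surplus = 4.5 - 18 = -13.5.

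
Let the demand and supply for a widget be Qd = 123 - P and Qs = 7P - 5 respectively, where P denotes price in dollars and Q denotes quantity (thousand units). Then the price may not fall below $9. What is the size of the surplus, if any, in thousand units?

Equilibrium: 123 - P = 7P - 5, so 128 = 8P and P* = 16, Q* = 107.
Since 9 is below P* = 16, the floor does not bind and the free-market outcome prevails.
Since the control does not bind, there is no surplus.

0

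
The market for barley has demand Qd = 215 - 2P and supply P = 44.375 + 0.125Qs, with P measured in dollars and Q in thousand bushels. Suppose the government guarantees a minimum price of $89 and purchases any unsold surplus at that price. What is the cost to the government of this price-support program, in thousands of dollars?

28480

Rearranging supply gives Qs = 8P - 355. In a free market, 215 - 2P = 8P - 355 gives the equilibrium P* = 57, Q* = 101.
Since 89 > 57, the floor is binding.
At P = 89: Qd = 215 - 2·89 = 37 and Qs = 8·89 - 355 = 357.
Surplus = Qs - Qd = 320.
Government expenditure = surplus × support price = 320 × 89 = 28480.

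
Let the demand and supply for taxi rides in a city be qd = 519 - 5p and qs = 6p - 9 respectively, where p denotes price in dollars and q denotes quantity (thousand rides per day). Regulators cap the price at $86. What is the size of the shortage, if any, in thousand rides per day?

Setting quantity demanded equal to quantity supplied, 519 - 5p = 6p - 9, gives p* = 48 and q* = 279.
Since 86 is above p* = 48, the ceiling does not bind and the free-market outcome prevails.
Since the control does not bind, there is no shortage.

0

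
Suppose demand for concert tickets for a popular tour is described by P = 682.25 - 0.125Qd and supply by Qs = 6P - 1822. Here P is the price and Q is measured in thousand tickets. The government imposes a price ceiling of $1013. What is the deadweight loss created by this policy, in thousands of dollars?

Rearranging demand gives Qd = 5458 - 8P. Setting quantity demanded equal to quantity supplied, 5458 - 8P = 6P - 1822, gives P* = 520 and Q* = 1298.
The ceiling of 1013 is above the equilibrium price 520, so it is not binding; the market clears at P* = 520, Q* = 1298.
Since the control does not bind, no trades are prevented and deadweight loss is zero.

0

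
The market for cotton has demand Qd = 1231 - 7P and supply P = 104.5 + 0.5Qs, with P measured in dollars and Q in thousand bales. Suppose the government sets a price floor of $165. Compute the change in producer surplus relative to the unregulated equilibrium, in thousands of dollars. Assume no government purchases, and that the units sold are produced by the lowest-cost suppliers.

73.75

Rearranging supply gives Qs = 2P - 209. Without the control the market clears where 1231 - 7P = 2P - 209, i.e. P* = 160 and Q* = 111.
The floor of 165 is above the equilibrium price 160, so it binds.
At P = 165: Qd = 1231 - 7·165 = 76 and Qs = 2·165 - 209 = 121.
Producer surplus without the control is ½ · (160 - 104.5) · 111 = 3080.25.
With the floor, 76 units are sold at 165. The supply price at Q = 76 is 142.5, so PS = ½ · [(165 - 104.5) + (165 - 142.5)] · 76 = 3154.
Change in producer surplus = 3154 - 3080.25 = 73.75.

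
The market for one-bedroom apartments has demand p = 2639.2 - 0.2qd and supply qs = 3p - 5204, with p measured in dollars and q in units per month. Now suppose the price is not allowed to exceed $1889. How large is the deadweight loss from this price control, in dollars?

405410.4

Rearranging demand gives qd = 13196 - 5p. Without the control the market clears where 13196 - 5p = 3p - 5204, i.e. p* = 2300 and q* = 1696.
Since 1889 < 2300, the ceiling is binding.
At p = 1889: qd = 13196 - 5·1889 = 3751 and qs = 3·1889 - 5204 = 463.
Quantity traded falls to 463. At q = 463 the demand price is (13196 - 463)/5 = 2546.6 and the supply price is (5204 + 463)/3 = 1889.
Deadweight loss = ½ · (2546.6 - 1889) · (1696 - 463) = ½ · 657.6 · 1233 = 405410.4.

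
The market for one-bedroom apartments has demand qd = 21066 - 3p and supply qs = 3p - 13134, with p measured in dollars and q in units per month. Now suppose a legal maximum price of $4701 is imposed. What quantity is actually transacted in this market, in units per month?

969

Equilibrium: 21066 - 3p = 3p - 13134, so 34200 = 6p and p* = 5700, q* = 3966.
Since 4701 < 5700, the ceiling is binding.
At p = 4701: qd = 21066 - 3·4701 = 6963 and qs = 3·4701 - 13134 = 969.
The quantity actually transacted is the short side, supply: 969.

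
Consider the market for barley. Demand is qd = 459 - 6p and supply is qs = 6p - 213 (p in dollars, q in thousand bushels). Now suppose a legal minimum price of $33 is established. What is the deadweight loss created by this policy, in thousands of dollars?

0

Setting quantity demanded equal to quantity supplied, 459 - 6p = 6p - 213, gives p* = 56 and q* = 123.
Since 33 is below p* = 56, the floor does not bind and the free-market outcome prevails.
Since the control does not bind, no trades are prevented and deadweight loss is zero.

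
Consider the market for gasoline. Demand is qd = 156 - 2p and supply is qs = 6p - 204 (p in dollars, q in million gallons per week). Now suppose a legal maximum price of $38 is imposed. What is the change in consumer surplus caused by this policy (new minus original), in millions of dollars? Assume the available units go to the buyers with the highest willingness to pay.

-273

Setting quantity demanded equal to quantity supplied, 156 - 2p = 6p - 204, gives p* = 45 and q* = 66.
The ceiling of 38 is below the equilibrium price 45, so it binds.
At p = 38: qd = 156 - 2·38 = 80 and qs = 6·38 - 204 = 24.
Consumer surplus without the control is ½ · (78 - 45) · 66 = 1089.
With the ceiling, 24 units are sold at 38 (assume they go to the highest-value buyers). The demand price at q = 24 is 66, so CS = ½ · [(78 - 38) + (66 - 38)] · 24 = 816.
Change in consumer surplus = 816 - 1089 = -273.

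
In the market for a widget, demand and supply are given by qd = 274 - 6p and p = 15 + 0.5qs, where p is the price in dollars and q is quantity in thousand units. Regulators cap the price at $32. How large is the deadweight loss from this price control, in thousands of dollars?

Rearranging supply gives qs = 2p - 30. Equilibrium: 274 - 6p = 2p - 30, so 304 = 8p and p* = 38, q* = 46.
Since 32 < 38, the ceiling is binding.
At p = 32: qd = 274 - 6·32 = 82 and qs = 2·32 - 30 = 34.
Quantity traded falls to 34. At q = 34 the demand price is (274 - 34)/6 = 40 and the supply price is (30 + 34)/2 = 32.
Deadweight loss = ½ · (40 - 32) · (46 - 34) = ½ · 8 · 12 = 48.

48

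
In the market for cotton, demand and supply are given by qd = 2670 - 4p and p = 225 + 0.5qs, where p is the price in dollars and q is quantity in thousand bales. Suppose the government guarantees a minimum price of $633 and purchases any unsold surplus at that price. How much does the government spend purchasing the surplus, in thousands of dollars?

Rearranging supply gives qs = 2p - 450. Equilibrium: 2670 - 4p = 2p - 450, so 3120 = 6p and p* = 520, q* = 590.
Since 633 > 520, the floor is binding.
At p = 633: qd = 2670 - 4·633 = 138 and qs = 2·633 - 450 = 816.
Surplus = qs - qd = 678.
Government expenditure = surplus × support price = 678 × 633 = 429174.

429174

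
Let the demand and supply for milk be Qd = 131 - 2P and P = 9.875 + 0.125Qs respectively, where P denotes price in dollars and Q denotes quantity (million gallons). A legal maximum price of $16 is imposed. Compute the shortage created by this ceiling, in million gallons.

50

Rearranging supply gives Qs = 8P - 79. Equilibrium: 131 - 2P = 8P - 79, so 210 = 10P and P* = 21, Q* = 89.
The ceiling of 16 is below the equilibrium price 21, so it binds.
At P = 16: Qd = 131 - 2·16 = 99 and Qs = 8·16 - 79 = 49.
Shortage = Qd - Qs = 99 - 49 = 50.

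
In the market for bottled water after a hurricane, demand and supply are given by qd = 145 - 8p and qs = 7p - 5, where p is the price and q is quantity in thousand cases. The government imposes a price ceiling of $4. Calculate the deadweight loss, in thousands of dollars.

236.25

In a free market, 145 - 8p = 7p - 5 gives the equilibrium p* = 10, q* = 65.
Because the ceiling (4) lies below the market-clearing price, it is binding.
At p = 4: qd = 145 - 8·4 = 113 and qs = 7·4 - 5 = 23.
Quantity traded falls to 23. At q = 23 the demand price is (145 - 23)/8 = 15.25 and the supply price is (5 + 23)/7 = 4.
Deadweight loss = ½ · (15.25 - 4) · (65 - 23) = ½ · 11.25 · 42 = 236.25.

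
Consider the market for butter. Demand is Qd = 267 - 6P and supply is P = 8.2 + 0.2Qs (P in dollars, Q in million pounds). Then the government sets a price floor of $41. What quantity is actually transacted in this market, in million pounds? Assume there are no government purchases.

Rearranging supply gives Qs = 5P - 41. In a free market, 267 - 6P = 5P - 41 gives the equilibrium P* = 28, Q* = 99.
Because the floor (41) lies above the market-clearing price, it is binding.
At P = 41: Qd = 267 - 6·41 = 21 and Qs = 5·41 - 41 = 164.
The quantity actually transacted is the short side, demand: 21.

21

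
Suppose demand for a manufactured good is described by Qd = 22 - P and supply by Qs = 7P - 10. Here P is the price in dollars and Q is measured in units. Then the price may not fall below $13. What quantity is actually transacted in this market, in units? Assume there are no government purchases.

9

Setting quantity demanded equal to quantity supplied, 22 - P = 7P - 10, gives P* = 4 and Q* = 18.
The floor of 13 is above the equilibrium price 4, so it binds.
At P = 13: Qd = 22 - 13 = 9 and Qs = 7·13 - 10 = 81.
The quantity actually transacted is the short side, demand: 9.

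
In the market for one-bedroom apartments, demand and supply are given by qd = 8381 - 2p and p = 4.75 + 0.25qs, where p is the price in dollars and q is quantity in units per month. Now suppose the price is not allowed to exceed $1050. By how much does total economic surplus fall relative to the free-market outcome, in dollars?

Rearranging supply gives qs = 4p - 19. Setting quantity demanded equal to quantity supplied, 8381 - 2p = 4p - 19, gives p* = 1400 and q* = 5581.
Because the ceiling (1050) lies below the market-clearing price, it is binding.
At p = 1050: qd = 8381 - 2·1050 = 6281 and qs = 4·1050 - 19 = 4181.
Quantity traded falls to 4181. At q = 4181 the demand price is (8381 - 4181)/2 = 2100 and the supply price is (19 + 4181)/4 = 1050.
Deadweight loss = ½ · (2100 - 1050) · (5581 - 4181) = ½ · 1050 · 1400 = 735000.

735000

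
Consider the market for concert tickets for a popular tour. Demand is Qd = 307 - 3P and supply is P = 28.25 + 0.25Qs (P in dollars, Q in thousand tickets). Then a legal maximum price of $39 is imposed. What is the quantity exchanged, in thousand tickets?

Rearranging supply gives Qs = 4P - 113. In a free market, 307 - 3P = 4P - 113 gives the equilibrium P* = 60, Q* = 127.
Because the ceiling (39) lies below the market-clearing price, it is binding.
At P = 39: Qd = 307 - 3·39 = 190 and Qs = 4·39 - 113 = 43.
The quantity actually transacted is the short side, supply: 43.

43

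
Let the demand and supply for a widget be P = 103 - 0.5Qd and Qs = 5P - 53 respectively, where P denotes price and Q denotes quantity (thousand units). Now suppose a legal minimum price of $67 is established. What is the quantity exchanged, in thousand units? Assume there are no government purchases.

72

Rearranging demand gives Qd = 206 - 2P. Without the control the market clears where 206 - 2P = 5P - 53, i.e. P* = 37 and Q* = 132.
Since 67 > 37, the floor is binding.
At P = 67: Qd = 206 - 2·67 = 72 and Qs = 5·67 - 53 = 282.
The quantity actually transacted is the short side, demand: 72.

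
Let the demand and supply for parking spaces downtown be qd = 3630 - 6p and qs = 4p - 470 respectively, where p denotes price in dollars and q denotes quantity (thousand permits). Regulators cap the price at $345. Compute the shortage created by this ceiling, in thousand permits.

650

Without the control the market clears where 3630 - 6p = 4p - 470, i.e. p* = 410 and q* = 1170.
Because the ceiling (345) lies below the market-clearing price, it is binding.
At p = 345: qd = 3630 - 6·345 = 1560 and qs = 4·345 - 470 = 910.
Shortage = qd - qs = 1560 - 910 = 650.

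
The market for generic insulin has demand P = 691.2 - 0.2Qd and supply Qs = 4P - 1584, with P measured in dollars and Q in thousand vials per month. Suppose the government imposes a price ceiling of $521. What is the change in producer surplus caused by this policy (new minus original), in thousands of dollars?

-22542

Rearranging demand gives Qd = 3456 - 5P. In a free market, 3456 - 5P = 4P - 1584 gives the equilibrium P* = 560, Q* = 656.
Since 521 < 560, the ceiling is binding.
At P = 521: Qd = 3456 - 5·521 = 851 and Qs = 4·521 - 1584 = 500.
Producer surplus without the control is ½ · (560 - 396) · 656 = 53792.
With the ceiling, producers sell 500 units at 521, so PS = ½ · (521 - 396) · 500 = 31250.
Change in producer surplus = 31250 - 53792 = -22542.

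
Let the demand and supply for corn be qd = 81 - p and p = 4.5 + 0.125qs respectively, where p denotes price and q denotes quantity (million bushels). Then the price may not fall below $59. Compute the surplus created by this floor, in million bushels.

414

Rearranging supply gives qs = 8p - 36. Without the control the market clears where 81 - p = 8p - 36, i.e. p* = 13 and q* = 68.
Because the floor (59) lies above the market-clearing price, it is binding.
At p = 59: qd = 81 - 59 = 22 and qs = 8·59 - 36 = 436.
Surplus = qs - qd = 436 - 22 = 414.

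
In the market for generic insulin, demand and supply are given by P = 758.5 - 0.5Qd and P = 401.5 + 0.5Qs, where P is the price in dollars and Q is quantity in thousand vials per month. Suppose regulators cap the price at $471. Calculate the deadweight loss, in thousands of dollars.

Rearranging demand gives Qd = 1517 - 2P; rearranging supply gives Qs = 2P - 803. In a free market, 1517 - 2P = 2P - 803 gives the equilibrium P* = 580, Q* = 357.
Because the ceiling (471) lies below the market-clearing price, it is binding.
At P = 471: Qd = 1517 - 2·471 = 575 and Qs = 2·471 - 803 = 139.
Quantity traded falls to 139. At Q = 139 the demand price is (1517 - 139)/2 = 689 and the supply price is (803 + 139)/2 = 471.
Deadweight loss = ½ · (689 - 471) · (357 - 139) = ½ · 218 · 218 = 23762.

23762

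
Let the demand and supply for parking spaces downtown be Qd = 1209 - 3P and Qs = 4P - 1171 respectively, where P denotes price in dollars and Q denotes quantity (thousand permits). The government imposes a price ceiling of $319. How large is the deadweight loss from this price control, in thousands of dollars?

2058

Equilibrium: 1209 - 3P = 4P - 1171, so 2380 = 7P and P* = 340, Q* = 189.
Since 319 < 340, the ceiling is binding.
At P = 319: Qd = 1209 - 3·319 = 252 and Qs = 4·319 - 1171 = 105.
Quantity traded falls to 105. At Q = 105 the demand price is (1209 - 105)/3 = 368 and the supply price is (1171 + 105)/4 = 319.
Deadweight loss = ½ · (368 - 319) · (189 - 105) = ½ · 49 · 84 = 2058.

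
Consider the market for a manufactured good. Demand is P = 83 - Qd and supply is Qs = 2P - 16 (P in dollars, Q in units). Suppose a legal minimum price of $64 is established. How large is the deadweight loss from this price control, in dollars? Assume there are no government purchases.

720.75

Rearranging demand gives Qd = 83 - P. Without the control the market clears where 83 - P = 2P - 16, i.e. P* = 33 and Q* = 50.
Since 64 > 33, the floor is binding.
At P = 64: Qd = 83 - 64 = 19 and Qs = 2·64 - 16 = 112.
Quantity traded falls to 19. At Q = 19 the demand price is 83 - 19 = 64 and the supply price is (16 + 19)/2 = 17.5.
Deadweight loss = ½ · (64 - 17.5) · (50 - 19) = ½ · 46.5 · 31 = 720.75.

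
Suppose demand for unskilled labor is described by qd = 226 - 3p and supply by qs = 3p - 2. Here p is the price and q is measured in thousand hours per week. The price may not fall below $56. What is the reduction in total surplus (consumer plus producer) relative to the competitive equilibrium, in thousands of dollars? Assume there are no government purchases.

In a free market, 226 - 3p = 3p - 2 gives the equilibrium p* = 38, q* = 112.
Because the floor (56) lies above the market-clearing price, it is binding.
At p = 56: qd = 226 - 3·56 = 58 and qs = 3·56 - 2 = 166.
Quantity traded falls to 58. At q = 58 the demand price is (226 - 58)/3 = 56 and the supply price is (2 + 58)/3 = 20.
Deadweight loss = ½ · (56 - 20) · (112 - 58) = ½ · 36 · 54 = 972.

972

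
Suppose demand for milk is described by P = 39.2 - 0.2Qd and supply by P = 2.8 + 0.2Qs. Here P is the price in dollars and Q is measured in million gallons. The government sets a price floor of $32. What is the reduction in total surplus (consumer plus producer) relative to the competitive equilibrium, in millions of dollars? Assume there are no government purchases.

Rearranging demand gives Qd = 196 - 5P; rearranging supply gives Qs = 5P - 14. In a free market, 196 - 5P = 5P - 14 gives the equilibrium P* = 21, Q* = 91.
The floor of 32 is above the equilibrium price 21, so it binds.
At P = 32: Qd = 196 - 5·32 = 36 and Qs = 5·32 - 14 = 146.
Quantity traded falls to 36. At Q = 36 the demand price is (196 - 36)/5 = 32 and the supply price is (14 + 36)/5 = 10.
Deadweight loss = ½ · (32 - 10) · (91 - 36) = ½ · 22 · 55 = 605.

605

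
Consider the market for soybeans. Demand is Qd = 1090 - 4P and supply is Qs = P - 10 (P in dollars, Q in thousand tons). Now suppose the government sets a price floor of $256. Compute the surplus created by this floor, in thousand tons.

180

Setting quantity demanded equal to quantity supplied, 1090 - 4P = P - 10, gives P* = 220 and Q* = 210.
The floor of 256 is above the equilibrium price 220, so it binds.
At P = 256: Qd = 1090 - 4·256 = 66 and Qs = 256 - 10 = 246.
Surplus = Qs - Qd = 246 - 66 = 180.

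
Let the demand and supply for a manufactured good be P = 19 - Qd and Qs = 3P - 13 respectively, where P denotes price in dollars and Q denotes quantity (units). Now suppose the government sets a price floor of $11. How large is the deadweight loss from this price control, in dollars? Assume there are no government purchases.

Rearranging demand gives Qd = 19 - P. Setting quantity demanded equal to quantity supplied, 19 - P = 3P - 13, gives P* = 8 and Q* = 11.
Since 11 > 8, the floor is binding.
At P = 11: Qd = 19 - 11 = 8 and Qs = 3·11 - 13 = 20.
Quantity traded falls to 8. At Q = 8 the demand price is 19 - 8 = 11 and the supply price is (13 + 8)/3 = 7.
Deadweight loss = ½ · (11 - 7) · (11 - 8) = ½ · 4 · 3 = 6.

6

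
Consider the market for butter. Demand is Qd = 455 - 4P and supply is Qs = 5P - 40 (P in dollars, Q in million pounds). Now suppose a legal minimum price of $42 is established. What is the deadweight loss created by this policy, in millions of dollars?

Without the control the market clears where 455 - 4P = 5P - 40, i.e. P* = 55 and Q* = 235.
The floor of 42 is below the equilibrium price 55, so it is not binding; the market clears at P* = 55, Q* = 235.
Since the control does not bind, no trades are prevented and deadweight loss is zero.

0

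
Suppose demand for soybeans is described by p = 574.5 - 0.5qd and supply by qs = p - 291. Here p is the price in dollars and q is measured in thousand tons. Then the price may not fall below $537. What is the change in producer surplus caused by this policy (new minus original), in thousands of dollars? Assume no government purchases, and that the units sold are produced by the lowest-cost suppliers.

-2223

Rearranging demand gives qd = 1149 - 2p. In a free market, 1149 - 2p = p - 291 gives the equilibrium p* = 480, q* = 189.
Because the floor (537) lies above the market-clearing price, it is binding.
At p = 537: qd = 1149 - 2·537 = 75 and qs = 537 - 291 = 246.
Producer surplus without the control is ½ · (480 - 291) · 189 = 17860.5.
With the floor, 75 units are sold at 537. The supply price at q = 75 is 366, so PS = ½ · [(537 - 291) + (537 - 366)] · 75 = 15637.5.
Change in producer surplus = 15637.5 - 17860.5 = -2223.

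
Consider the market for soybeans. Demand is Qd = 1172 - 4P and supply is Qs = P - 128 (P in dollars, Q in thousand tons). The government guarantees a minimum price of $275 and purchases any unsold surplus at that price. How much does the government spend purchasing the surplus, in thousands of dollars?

Without the control the market clears where 1172 - 4P = P - 128, i.e. P* = 260 and Q* = 132.
The floor of 275 is above the equilibrium price 260, so it binds.
At P = 275: Qd = 1172 - 4·275 = 72 and Qs = 275 - 128 = 147.
Surplus = Qs - Qd = 75.
Government expenditure = surplus × support price = 75 × 275 = 20625.

20625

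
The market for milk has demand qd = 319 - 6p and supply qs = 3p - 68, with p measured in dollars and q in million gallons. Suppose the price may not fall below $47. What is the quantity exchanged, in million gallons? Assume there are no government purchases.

Setting quantity demanded equal to quantity supplied, 319 - 6p = 3p - 68, gives p* = 43 and q* = 61.
The floor of 47 is above the equilibrium price 43, so it binds.
At p = 47: qd = 319 - 6·47 = 37 and qs = 3·47 - 68 = 73.
The quantity actually transacted is the short side, demand: 37.

37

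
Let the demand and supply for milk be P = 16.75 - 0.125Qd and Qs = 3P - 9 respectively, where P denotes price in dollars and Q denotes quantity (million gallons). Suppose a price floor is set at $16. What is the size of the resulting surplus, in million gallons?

Rearranging demand gives Qd = 134 - 8P. Setting quantity demanded equal to quantity supplied, 134 - 8P = 3P - 9, gives P* = 13 and Q* = 30.
The floor of 16 is above the equilibrium price 13, so it binds.
At P = 16: Qd = 134 - 8·16 = 6 and Qs = 3·16 - 9 = 39.
Surplus = Qs - Qd = 39 - 6 = 33.

33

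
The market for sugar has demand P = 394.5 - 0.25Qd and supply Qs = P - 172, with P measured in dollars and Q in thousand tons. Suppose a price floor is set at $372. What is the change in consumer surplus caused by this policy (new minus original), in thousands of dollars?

Rearranging demand gives Qd = 1578 - 4P. Equilibrium: 1578 - 4P = P - 172, so 1750 = 5P and P* = 350, Q* = 178.
Because the floor (372) lies above the market-clearing price, it is binding.
At P = 372: Qd = 1578 - 4·372 = 90 and Qs = 372 - 172 = 200.
Consumer surplus without the control is ½ · (394.5 - 350) · 178 = 3960.5.
With the floor, consumers buy 90 units at 372, so CS = ½ · (394.5 - 372) · 90 = 1012.5.
Change in consumer surplus = 1012.5 - 3960.5 = -2948.

-2948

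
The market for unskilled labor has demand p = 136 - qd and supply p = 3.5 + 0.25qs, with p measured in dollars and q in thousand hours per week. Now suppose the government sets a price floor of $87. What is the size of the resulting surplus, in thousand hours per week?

Rearranging demand gives qd = 136 - p; rearranging supply gives qs = 4p - 14. In a free market, 136 - p = 4p - 14 gives the equilibrium p* = 30, q* = 106.
Since 87 > 30, the floor is binding.
At p = 87: qd = 136 - 87 = 49 and qs = 4·87 - 14 = 334.
Surplus = qs - qd = 334 - 49 = 285.

285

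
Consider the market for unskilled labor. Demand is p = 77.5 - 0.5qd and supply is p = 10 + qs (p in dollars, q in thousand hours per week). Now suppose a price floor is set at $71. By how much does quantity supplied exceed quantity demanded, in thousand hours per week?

Rearranging demand gives qd = 155 - 2p; rearranging supply gives qs = p - 10. In a free market, 155 - 2p = p - 10 gives the equilibrium p* = 55, q* = 45.
The floor of 71 is above the equilibrium price 55, so it binds.
At p = 71: qd = 155 - 2·71 = 13 and qs = 71 - 10 = 61.
Surplus = qs - qd = 61 - 13 = 48.

48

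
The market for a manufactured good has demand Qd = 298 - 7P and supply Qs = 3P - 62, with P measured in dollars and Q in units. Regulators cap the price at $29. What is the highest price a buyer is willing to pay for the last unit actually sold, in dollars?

Setting quantity demanded equal to quantity supplied, 298 - 7P = 3P - 62, gives P* = 36 and Q* = 46.
Since 29 < 36, the ceiling is binding.
At P = 29: Qd = 298 - 7·29 = 95 and Qs = 3·29 - 62 = 25.
Only 25 units reach the market. On the demand curve, the marginal buyer's willingness to pay at Q = 25 is (298 - 25)/7 = 39.

39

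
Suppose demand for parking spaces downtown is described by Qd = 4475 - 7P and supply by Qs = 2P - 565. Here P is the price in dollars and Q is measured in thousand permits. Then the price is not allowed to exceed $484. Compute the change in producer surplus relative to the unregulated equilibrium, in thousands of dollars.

In a free market, 4475 - 7P = 2P - 565 gives the equilibrium P* = 560, Q* = 555.
Because the ceiling (484) lies below the market-clearing price, it is binding.
At P = 484: Qd = 4475 - 7·484 = 1087 and Qs = 2·484 - 565 = 403.
Producer surplus without the control is ½ · (560 - 282.5) · 555 = 77006.25.
With the ceiling, producers sell 403 units at 484, so PS = ½ · (484 - 282.5) · 403 = 40602.25.
Change in producer surplus = 40602.25 - 77006.25 = -36404.

-36404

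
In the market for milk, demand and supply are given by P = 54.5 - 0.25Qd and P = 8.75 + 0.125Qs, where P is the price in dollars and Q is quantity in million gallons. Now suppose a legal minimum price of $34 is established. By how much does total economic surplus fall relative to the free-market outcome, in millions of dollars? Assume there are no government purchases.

Rearranging demand gives Qd = 218 - 4P; rearranging supply gives Qs = 8P - 70. Setting quantity demanded equal to quantity supplied, 218 - 4P = 8P - 70, gives P* = 24 and Q* = 122.
Because the floor (34) lies above the market-clearing price, it is binding.
At P = 34: Qd = 218 - 4·34 = 82 and Qs = 8·34 - 70 = 202.
Quantity traded falls to 82. At Q = 82 the demand price is (218 - 82)/4 = 34 and the supply price is (70 + 82)/8 = 19.
Deadweight loss = ½ · (34 - 19) · (122 - 82) = ½ · 15 · 40 = 300.

300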